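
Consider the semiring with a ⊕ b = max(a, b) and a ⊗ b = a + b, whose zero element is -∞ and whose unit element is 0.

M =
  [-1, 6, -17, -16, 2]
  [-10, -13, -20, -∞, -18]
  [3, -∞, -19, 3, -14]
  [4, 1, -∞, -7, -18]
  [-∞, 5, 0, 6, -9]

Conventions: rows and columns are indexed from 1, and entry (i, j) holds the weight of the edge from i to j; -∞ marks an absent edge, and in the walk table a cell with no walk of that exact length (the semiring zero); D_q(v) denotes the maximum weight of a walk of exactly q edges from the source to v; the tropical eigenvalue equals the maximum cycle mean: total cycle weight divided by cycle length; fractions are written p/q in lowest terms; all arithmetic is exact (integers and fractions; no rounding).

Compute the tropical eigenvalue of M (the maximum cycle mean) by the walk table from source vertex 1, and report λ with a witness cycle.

q=0: [0, -∞, -∞, -∞, -∞]
q=1: [-1, 6, -17, -16, 2]
q=2: [-2, 7, 2, 8, 1]
q=3: [12, 9, 1, 7, 0]
q=4: [11, 18, 0, 6, 14]
q=5: [10, 19, 14, 20, 13]
Optimal cycle mean attained by: cycle 1->5->4->1, total 2 + 6 + 4, length 3.
Answer: λ = 4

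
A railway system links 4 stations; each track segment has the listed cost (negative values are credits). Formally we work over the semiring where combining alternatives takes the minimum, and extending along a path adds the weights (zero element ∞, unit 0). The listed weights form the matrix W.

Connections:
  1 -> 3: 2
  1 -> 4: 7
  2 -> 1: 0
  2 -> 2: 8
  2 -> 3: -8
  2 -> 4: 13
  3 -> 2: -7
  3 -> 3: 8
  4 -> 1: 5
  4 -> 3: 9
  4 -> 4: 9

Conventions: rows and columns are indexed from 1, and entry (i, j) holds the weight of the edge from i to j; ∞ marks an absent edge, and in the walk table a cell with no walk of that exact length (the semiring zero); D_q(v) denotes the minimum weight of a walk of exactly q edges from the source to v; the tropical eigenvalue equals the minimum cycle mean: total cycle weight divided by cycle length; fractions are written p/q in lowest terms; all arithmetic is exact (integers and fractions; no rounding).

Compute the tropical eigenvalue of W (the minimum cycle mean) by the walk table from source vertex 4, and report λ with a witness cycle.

q=0: [∞, ∞, ∞, 0]
q=1: [5, ∞, 9, 9]
q=2: [14, 2, 7, 12]
q=3: [2, 0, -6, 15]
q=4: [0, -13, -8, 9]
Optimal cycle mean attained by: cycle 2->3->2, total (-8) + (-7), length 2.
Answer: λ = -15/2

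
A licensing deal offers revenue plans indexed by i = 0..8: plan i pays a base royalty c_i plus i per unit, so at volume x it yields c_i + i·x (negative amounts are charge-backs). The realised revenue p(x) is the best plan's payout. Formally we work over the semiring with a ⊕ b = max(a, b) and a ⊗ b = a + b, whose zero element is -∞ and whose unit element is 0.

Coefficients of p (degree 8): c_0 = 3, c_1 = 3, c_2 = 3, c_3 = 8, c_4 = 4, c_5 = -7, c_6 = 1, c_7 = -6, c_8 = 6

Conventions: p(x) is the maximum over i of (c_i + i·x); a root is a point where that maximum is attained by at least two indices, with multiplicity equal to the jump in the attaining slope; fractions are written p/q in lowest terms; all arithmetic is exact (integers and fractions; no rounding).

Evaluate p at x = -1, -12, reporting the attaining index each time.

p(-1) = max(3+0·(-1)=3, 3+1·(-1)=2, 3+2·(-1)=1, 8+3·(-1)=5, 4+4·(-1)=0, -7+5·(-1)=-12, 1+6·(-1)=-5, -6+7·(-1)=-13, 6+8·(-1)=-2) = 5 (attained by i=3)
p(-12) = max(3+0·(-12)=3, 3+1·(-12)=-9, 3+2·(-12)=-21, 8+3·(-12)=-28, 4+4·(-12)=-44, -7+5·(-12)=-67, 1+6·(-12)=-71, -6+7·(-12)=-90, 6+8·(-12)=-90) = 3 (attained by i=0)
Answer: p(-1) = 5; p(-12) = 3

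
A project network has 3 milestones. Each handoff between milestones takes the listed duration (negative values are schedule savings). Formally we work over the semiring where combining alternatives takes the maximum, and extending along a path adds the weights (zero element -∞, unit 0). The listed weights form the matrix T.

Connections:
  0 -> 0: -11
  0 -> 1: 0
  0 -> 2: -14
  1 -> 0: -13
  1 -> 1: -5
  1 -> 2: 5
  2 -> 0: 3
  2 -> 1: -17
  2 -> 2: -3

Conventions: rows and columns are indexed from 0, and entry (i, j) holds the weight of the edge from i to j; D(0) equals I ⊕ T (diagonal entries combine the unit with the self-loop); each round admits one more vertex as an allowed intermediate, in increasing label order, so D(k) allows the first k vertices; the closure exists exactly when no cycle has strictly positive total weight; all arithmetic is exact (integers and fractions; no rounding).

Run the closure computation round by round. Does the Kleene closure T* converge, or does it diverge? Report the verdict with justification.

D(0):
  [0, 0, -14]
  [-13, 0, 5]
  [3, -17, 0]
D(1):
  [0, 0, -14]
  [-13, 0, 5]
  [3, 3, 0]
Detection: at round 2, diagonal entry (2, 2) turns strictly positive.
Key observation: the cycle 2->0->1->2 has total weight 3 + 0 + 5, which is strictly positive.
Answer: DIVERGES — positive cycle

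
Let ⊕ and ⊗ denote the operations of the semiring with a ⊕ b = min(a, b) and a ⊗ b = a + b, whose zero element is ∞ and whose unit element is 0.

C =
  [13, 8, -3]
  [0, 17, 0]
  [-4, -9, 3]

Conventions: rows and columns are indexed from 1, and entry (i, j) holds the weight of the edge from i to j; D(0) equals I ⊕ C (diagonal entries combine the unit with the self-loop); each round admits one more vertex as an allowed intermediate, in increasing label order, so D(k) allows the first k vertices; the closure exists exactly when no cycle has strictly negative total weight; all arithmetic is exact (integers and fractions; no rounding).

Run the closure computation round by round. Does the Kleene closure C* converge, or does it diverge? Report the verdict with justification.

D(0):
  [0, 8, -3]
  [0, 0, 0]
  [-4, -9, 0]
Detection: at round 1, diagonal entry (3, 3) turns strictly negative.
Key observation: the cycle 3->1->3 has total weight (-4) + (-3), which is strictly negative.
Answer: DIVERGES — negative cycle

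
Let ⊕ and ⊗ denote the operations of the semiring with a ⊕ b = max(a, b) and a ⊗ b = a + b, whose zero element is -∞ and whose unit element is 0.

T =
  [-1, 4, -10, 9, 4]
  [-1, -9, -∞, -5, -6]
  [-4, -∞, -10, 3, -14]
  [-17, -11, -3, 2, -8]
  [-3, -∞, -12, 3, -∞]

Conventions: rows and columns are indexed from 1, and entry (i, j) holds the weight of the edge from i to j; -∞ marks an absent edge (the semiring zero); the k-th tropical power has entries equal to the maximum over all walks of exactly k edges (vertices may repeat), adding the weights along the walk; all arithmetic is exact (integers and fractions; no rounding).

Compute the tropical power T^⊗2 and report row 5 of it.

T^⊗2:
  [3, 3, 6, 11, 3]
  [-2, 3, -8, 8, 3]
  [-5, 0, 0, 5, 0]
  [-7, -9, -1, 4, -6]
  [-4, 1, 0, 6, 1]
Answer: row 5 of T^⊗2 = [-4, 1, 0, 6, 1]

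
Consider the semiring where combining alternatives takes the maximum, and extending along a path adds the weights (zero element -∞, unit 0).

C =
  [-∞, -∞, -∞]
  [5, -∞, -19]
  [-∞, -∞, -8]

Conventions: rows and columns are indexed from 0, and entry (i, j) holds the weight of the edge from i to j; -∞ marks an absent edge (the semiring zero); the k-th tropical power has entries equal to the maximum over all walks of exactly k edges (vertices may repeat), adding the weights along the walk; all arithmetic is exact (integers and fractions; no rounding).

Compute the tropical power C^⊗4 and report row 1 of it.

C^⊗2:
  [-∞, -∞, -∞]
  [-∞, -∞, -27]
  [-∞, -∞, -16]
C^⊗3:
  [-∞, -∞, -∞]
  [-∞, -∞, -35]
  [-∞, -∞, -24]
C^⊗4:
  [-∞, -∞, -∞]
  [-∞, -∞, -43]
  [-∞, -∞, -32]
Answer: row 1 of C^⊗4 = [-∞, -∞, -43]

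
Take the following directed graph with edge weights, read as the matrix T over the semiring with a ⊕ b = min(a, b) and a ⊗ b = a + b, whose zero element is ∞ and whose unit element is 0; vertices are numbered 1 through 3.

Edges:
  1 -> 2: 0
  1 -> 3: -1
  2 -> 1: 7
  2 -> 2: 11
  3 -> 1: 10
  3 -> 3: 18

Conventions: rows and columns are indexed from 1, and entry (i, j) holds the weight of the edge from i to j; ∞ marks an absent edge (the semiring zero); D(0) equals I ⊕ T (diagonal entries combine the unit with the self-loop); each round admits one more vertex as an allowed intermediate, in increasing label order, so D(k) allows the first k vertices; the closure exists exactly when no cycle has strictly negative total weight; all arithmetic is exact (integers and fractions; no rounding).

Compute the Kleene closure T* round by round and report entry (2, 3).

D(0):
  [0, 0, -1]
  [7, 0, ∞]
  [10, ∞, 0]
D(1):
  [0, 0, -1]
  [7, 0, 6]
  [10, 10, 0]
D(2):
  [0, 0, -1]
  [7, 0, 6]
  [10, 10, 0]
D(3):
  [0, 0, -1]
  [7, 0, 6]
  [10, 10, 0]
Answer: T*[2][3] = 6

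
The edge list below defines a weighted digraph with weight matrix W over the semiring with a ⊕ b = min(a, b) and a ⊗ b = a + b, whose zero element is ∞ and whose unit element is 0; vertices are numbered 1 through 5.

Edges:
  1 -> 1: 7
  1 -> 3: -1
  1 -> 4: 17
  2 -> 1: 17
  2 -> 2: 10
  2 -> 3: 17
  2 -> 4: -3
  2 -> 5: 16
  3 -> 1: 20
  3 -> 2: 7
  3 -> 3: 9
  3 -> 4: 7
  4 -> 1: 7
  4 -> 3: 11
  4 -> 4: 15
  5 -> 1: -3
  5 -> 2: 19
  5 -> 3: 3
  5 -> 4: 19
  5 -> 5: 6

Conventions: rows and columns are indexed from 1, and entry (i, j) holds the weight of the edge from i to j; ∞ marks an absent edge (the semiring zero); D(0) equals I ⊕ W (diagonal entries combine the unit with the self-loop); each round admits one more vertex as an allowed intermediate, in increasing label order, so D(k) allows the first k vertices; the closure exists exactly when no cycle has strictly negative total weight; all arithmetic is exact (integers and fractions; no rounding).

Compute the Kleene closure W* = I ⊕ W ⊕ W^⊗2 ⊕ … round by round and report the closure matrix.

D(0):
  [0, ∞, -1, 17, ∞]
  [17, 0, 17, -3, 16]
  [20, 7, 0, 7, ∞]
  [7, ∞, 11, 0, ∞]
  [-3, 19, 3, 19, 0]
D(1):
  [0, ∞, -1, 17, ∞]
  [17, 0, 16, -3, 16]
  [20, 7, 0, 7, ∞]
  [7, ∞, 6, 0, ∞]
  [-3, 19, -4, 14, 0]
D(2):
  [0, ∞, -1, 17, ∞]
  [17, 0, 16, -3, 16]
  [20, 7, 0, 4, 23]
  [7, ∞, 6, 0, ∞]
  [-3, 19, -4, 14, 0]
D(3):
  [0, 6, -1, 3, 22]
  [17, 0, 16, -3, 16]
  [20, 7, 0, 4, 23]
  [7, 13, 6, 0, 29]
  [-3, 3, -4, 0, 0]
D(4):
  [0, 6, -1, 3, 22]
  [4, 0, 3, -3, 16]
  [11, 7, 0, 4, 23]
  [7, 13, 6, 0, 29]
  [-3, 3, -4, 0, 0]
D(5):
  [0, 6, -1, 3, 22]
  [4, 0, 3, -3, 16]
  [11, 7, 0, 4, 23]
  [7, 13, 6, 0, 29]
  [-3, 3, -4, 0, 0]
Answer: W* = [[0, 6, -1, 3, 22], [4, 0, 3, -3, 16], [11, 7, 0, 4, 23], [7, 13, 6, 0, 29], [-3, 3, -4, 0, 0]]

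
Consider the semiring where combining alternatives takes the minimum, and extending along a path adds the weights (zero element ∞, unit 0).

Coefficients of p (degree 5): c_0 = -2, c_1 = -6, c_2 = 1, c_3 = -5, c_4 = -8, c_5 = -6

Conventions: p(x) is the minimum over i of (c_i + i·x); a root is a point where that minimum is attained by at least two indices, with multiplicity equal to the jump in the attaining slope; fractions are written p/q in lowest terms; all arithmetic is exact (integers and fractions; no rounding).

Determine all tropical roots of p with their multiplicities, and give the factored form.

hull edge (i=0, c=-2) to (i=1, c=-6): slope -4, span 1
hull edge (i=1, c=-6) to (i=4, c=-8): slope -2/3, span 3
hull edge (i=4, c=-8) to (i=5, c=-6): slope 2, span 1
Factored form: p(x) = -6 ⊗ (x ⊕ (-2)) ⊗ (x ⊕ 2/3) ⊗ (x ⊕ 2/3) ⊗ (x ⊕ 2/3) ⊗ (x ⊕ 4)
Answer: roots = -2 (mult 1), 2/3 (mult 3), 4 (mult 1)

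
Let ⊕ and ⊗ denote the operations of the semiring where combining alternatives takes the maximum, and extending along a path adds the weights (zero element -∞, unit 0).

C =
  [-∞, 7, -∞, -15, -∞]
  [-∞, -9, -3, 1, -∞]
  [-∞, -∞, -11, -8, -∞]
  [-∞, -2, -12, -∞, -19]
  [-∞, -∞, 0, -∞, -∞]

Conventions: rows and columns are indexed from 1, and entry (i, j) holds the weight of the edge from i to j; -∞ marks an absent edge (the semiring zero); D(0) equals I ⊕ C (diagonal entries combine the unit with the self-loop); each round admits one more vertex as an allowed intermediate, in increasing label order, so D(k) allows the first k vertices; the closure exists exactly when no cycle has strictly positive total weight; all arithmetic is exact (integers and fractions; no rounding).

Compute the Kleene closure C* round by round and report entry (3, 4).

D(0):
  [0, 7, -∞, -15, -∞]
  [-∞, 0, -3, 1, -∞]
  [-∞, -∞, 0, -8, -∞]
  [-∞, -2, -12, 0, -19]
  [-∞, -∞, 0, -∞, 0]
D(1):
  [0, 7, -∞, -15, -∞]
  [-∞, 0, -3, 1, -∞]
  [-∞, -∞, 0, -8, -∞]
  [-∞, -2, -12, 0, -19]
  [-∞, -∞, 0, -∞, 0]
D(2):
  [0, 7, 4, 8, -∞]
  [-∞, 0, -3, 1, -∞]
  [-∞, -∞, 0, -8, -∞]
  [-∞, -2, -5, 0, -19]
  [-∞, -∞, 0, -∞, 0]
D(3):
  [0, 7, 4, 8, -∞]
  [-∞, 0, -3, 1, -∞]
  [-∞, -∞, 0, -8, -∞]
  [-∞, -2, -5, 0, -19]
  [-∞, -∞, 0, -8, 0]
D(4):
  [0, 7, 4, 8, -11]
  [-∞, 0, -3, 1, -18]
  [-∞, -10, 0, -8, -27]
  [-∞, -2, -5, 0, -19]
  [-∞, -10, 0, -8, 0]
D(5):
  [0, 7, 4, 8, -11]
  [-∞, 0, -3, 1, -18]
  [-∞, -10, 0, -8, -27]
  [-∞, -2, -5, 0, -19]
  [-∞, -10, 0, -8, 0]
Answer: C*[3][4] = -8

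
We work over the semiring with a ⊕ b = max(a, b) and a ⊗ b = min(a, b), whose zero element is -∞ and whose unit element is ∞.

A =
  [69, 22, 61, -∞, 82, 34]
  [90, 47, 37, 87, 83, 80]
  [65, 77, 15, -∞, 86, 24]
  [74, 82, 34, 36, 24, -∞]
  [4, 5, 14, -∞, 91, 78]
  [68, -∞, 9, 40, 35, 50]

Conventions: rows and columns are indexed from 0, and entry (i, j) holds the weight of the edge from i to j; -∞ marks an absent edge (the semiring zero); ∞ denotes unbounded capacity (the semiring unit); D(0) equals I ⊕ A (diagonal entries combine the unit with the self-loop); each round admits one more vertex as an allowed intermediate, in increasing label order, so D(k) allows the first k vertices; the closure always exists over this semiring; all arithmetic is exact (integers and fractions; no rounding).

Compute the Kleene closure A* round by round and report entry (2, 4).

D(0):
  [∞, 22, 61, -∞, 82, 34]
  [90, ∞, 37, 87, 83, 80]
  [65, 77, ∞, -∞, 86, 24]
  [74, 82, 34, ∞, 24, -∞]
  [4, 5, 14, -∞, ∞, 78]
  [68, -∞, 9, 40, 35, ∞]
D(1):
  [∞, 22, 61, -∞, 82, 34]
  [90, ∞, 61, 87, 83, 80]
  [65, 77, ∞, -∞, 86, 34]
  [74, 82, 61, ∞, 74, 34]
  [4, 5, 14, -∞, ∞, 78]
  [68, 22, 61, 40, 68, ∞]
D(2):
  [∞, 22, 61, 22, 82, 34]
  [90, ∞, 61, 87, 83, 80]
  [77, 77, ∞, 77, 86, 77]
  [82, 82, 61, ∞, 82, 80]
  [5, 5, 14, 5, ∞, 78]
  [68, 22, 61, 40, 68, ∞]
D(3):
  [∞, 61, 61, 61, 82, 61]
  [90, ∞, 61, 87, 83, 80]
  [77, 77, ∞, 77, 86, 77]
  [82, 82, 61, ∞, 82, 80]
  [14, 14, 14, 14, ∞, 78]
  [68, 61, 61, 61, 68, ∞]
D(4):
  [∞, 61, 61, 61, 82, 61]
  [90, ∞, 61, 87, 83, 80]
  [77, 77, ∞, 77, 86, 77]
  [82, 82, 61, ∞, 82, 80]
  [14, 14, 14, 14, ∞, 78]
  [68, 61, 61, 61, 68, ∞]
D(5):
  [∞, 61, 61, 61, 82, 78]
  [90, ∞, 61, 87, 83, 80]
  [77, 77, ∞, 77, 86, 78]
  [82, 82, 61, ∞, 82, 80]
  [14, 14, 14, 14, ∞, 78]
  [68, 61, 61, 61, 68, ∞]
D(6):
  [∞, 61, 61, 61, 82, 78]
  [90, ∞, 61, 87, 83, 80]
  [77, 77, ∞, 77, 86, 78]
  [82, 82, 61, ∞, 82, 80]
  [68, 61, 61, 61, ∞, 78]
  [68, 61, 61, 61, 68, ∞]
Answer: A*[2][4] = 86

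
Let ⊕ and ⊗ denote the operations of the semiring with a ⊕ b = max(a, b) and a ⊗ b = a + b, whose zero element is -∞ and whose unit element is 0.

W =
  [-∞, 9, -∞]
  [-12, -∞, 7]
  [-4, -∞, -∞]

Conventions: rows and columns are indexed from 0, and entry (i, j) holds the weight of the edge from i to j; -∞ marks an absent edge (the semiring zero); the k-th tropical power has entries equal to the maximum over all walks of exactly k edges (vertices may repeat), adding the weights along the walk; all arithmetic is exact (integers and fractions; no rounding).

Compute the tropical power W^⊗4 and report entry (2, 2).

W^⊗2:
  [-3, -∞, 16]
  [3, -3, -∞]
  [-∞, 5, -∞]
W^⊗3:
  [12, 6, -∞]
  [-15, 12, 4]
  [-7, -∞, 12]
W^⊗4:
  [-6, 21, 13]
  [0, -6, 19]
  [8, 2, -∞]
Key observation: no walk of exactly 4 edges connects these vertices, so the entry is the semiring zero.
Answer: (W^⊗4)[2][2] = -∞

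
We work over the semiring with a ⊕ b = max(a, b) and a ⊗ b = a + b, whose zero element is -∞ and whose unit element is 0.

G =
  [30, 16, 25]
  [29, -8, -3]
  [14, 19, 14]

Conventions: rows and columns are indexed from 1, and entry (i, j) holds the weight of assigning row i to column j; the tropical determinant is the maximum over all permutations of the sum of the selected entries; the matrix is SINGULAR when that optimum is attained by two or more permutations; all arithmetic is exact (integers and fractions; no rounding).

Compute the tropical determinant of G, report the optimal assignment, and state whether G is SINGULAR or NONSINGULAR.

σ = (1, 2, 3): 30 + (-8) + 14 = 36
σ = (1, 3, 2): 30 + (-3) + 19 = 46
σ = (2, 1, 3): 16 + 29 + 14 = 59
σ = (2, 3, 1): 16 + (-3) + 14 = 27
σ = (3, 1, 2): 25 + 29 + 19 = 73
σ = (3, 2, 1): 25 + (-8) + 14 = 31
Optimal value attained by: σ = (3, 1, 2).
Answer: det⊕(G) = 73; verdict: NONSINGULAR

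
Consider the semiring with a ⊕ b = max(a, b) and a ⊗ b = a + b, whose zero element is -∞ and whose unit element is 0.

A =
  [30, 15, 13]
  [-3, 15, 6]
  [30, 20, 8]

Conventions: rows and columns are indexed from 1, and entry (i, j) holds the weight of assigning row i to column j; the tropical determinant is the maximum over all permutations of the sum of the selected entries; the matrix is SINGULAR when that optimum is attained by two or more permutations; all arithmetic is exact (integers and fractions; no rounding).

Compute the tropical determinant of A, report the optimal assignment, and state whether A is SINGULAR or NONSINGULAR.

σ = (1, 2, 3): 30 + 15 + 8 = 53
σ = (1, 3, 2): 30 + 6 + 20 = 56
σ = (2, 1, 3): 15 + (-3) + 8 = 20
σ = (2, 3, 1): 15 + 6 + 30 = 51
σ = (3, 1, 2): 13 + (-3) + 20 = 30
σ = (3, 2, 1): 13 + 15 + 30 = 58
Optimal value attained by: σ = (3, 2, 1).
Answer: det⊕(A) = 58; verdict: NONSINGULAR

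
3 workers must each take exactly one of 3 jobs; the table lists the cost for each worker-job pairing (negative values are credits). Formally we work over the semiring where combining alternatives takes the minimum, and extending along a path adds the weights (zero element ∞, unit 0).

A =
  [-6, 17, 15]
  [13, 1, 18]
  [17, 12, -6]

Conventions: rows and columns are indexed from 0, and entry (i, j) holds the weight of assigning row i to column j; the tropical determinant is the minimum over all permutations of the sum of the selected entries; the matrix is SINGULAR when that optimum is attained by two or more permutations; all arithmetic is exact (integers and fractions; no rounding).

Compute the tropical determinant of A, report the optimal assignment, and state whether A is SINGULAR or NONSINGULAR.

σ = (0, 1, 2): (-6) + 1 + (-6) = -11
σ = (0, 2, 1): (-6) + 18 + 12 = 24
σ = (1, 0, 2): 17 + 13 + (-6) = 24
σ = (1, 2, 0): 17 + 18 + 17 = 52
σ = (2, 0, 1): 15 + 13 + 12 = 40
σ = (2, 1, 0): 15 + 1 + 17 = 33
Optimal value attained by: σ = (0, 1, 2).
Answer: det⊕(A) = -11; verdict: NONSINGULAR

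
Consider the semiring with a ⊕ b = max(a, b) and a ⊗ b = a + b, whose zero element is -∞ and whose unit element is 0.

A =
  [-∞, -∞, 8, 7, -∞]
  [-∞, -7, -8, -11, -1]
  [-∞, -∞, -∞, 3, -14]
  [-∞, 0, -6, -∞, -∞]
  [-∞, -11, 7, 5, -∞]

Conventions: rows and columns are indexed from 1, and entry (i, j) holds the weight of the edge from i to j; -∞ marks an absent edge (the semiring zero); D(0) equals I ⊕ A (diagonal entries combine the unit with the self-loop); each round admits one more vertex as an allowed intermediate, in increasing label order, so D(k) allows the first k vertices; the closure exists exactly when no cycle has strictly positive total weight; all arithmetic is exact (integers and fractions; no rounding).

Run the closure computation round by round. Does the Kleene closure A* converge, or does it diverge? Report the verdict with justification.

D(0):
  [0, -∞, 8, 7, -∞]
  [-∞, 0, -8, -11, -1]
  [-∞, -∞, 0, 3, -14]
  [-∞, 0, -6, 0, -∞]
  [-∞, -11, 7, 5, 0]
D(1):
  [0, -∞, 8, 7, -∞]
  [-∞, 0, -8, -11, -1]
  [-∞, -∞, 0, 3, -14]
  [-∞, 0, -6, 0, -∞]
  [-∞, -11, 7, 5, 0]
D(2):
  [0, -∞, 8, 7, -∞]
  [-∞, 0, -8, -11, -1]
  [-∞, -∞, 0, 3, -14]
  [-∞, 0, -6, 0, -1]
  [-∞, -11, 7, 5, 0]
D(3):
  [0, -∞, 8, 11, -6]
  [-∞, 0, -8, -5, -1]
  [-∞, -∞, 0, 3, -14]
  [-∞, 0, -6, 0, -1]
  [-∞, -11, 7, 10, 0]
Detection: at round 4, diagonal entry (5, 5) turns strictly positive.
Key observation: the cycle 5->3->4->2->5 has total weight 7 + 3 + 0 + (-1), which is strictly positive.
Answer: DIVERGES — positive cycle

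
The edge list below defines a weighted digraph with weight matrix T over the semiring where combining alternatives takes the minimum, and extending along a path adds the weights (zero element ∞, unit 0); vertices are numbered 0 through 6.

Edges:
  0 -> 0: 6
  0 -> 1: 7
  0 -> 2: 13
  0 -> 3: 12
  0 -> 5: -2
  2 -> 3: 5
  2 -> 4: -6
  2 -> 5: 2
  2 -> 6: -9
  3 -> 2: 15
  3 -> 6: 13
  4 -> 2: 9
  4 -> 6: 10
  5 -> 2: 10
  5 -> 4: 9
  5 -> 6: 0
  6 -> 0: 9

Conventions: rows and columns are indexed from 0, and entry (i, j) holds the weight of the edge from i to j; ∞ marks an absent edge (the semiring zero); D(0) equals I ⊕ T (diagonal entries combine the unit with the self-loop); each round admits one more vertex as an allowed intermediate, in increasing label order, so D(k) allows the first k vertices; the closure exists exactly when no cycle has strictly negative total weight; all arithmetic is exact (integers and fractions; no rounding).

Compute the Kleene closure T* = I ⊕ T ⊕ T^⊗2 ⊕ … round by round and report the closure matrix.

D(0):
  [0, 7, 13, 12, ∞, -2, ∞]
  [∞, 0, ∞, ∞, ∞, ∞, ∞]
  [∞, ∞, 0, 5, -6, 2, -9]
  [∞, ∞, 15, 0, ∞, ∞, 13]
  [∞, ∞, 9, ∞, 0, ∞, 10]
  [∞, ∞, 10, ∞, 9, 0, 0]
  [9, ∞, ∞, ∞, ∞, ∞, 0]
D(1):
  [0, 7, 13, 12, ∞, -2, ∞]
  [∞, 0, ∞, ∞, ∞, ∞, ∞]
  [∞, ∞, 0, 5, -6, 2, -9]
  [∞, ∞, 15, 0, ∞, ∞, 13]
  [∞, ∞, 9, ∞, 0, ∞, 10]
  [∞, ∞, 10, ∞, 9, 0, 0]
  [9, 16, 22, 21, ∞, 7, 0]
D(2):
  [0, 7, 13, 12, ∞, -2, ∞]
  [∞, 0, ∞, ∞, ∞, ∞, ∞]
  [∞, ∞, 0, 5, -6, 2, -9]
  [∞, ∞, 15, 0, ∞, ∞, 13]
  [∞, ∞, 9, ∞, 0, ∞, 10]
  [∞, ∞, 10, ∞, 9, 0, 0]
  [9, 16, 22, 21, ∞, 7, 0]
D(3):
  [0, 7, 13, 12, 7, -2, 4]
  [∞, 0, ∞, ∞, ∞, ∞, ∞]
  [∞, ∞, 0, 5, -6, 2, -9]
  [∞, ∞, 15, 0, 9, 17, 6]
  [∞, ∞, 9, 14, 0, 11, 0]
  [∞, ∞, 10, 15, 4, 0, 0]
  [9, 16, 22, 21, 16, 7, 0]
D(4):
  [0, 7, 13, 12, 7, -2, 4]
  [∞, 0, ∞, ∞, ∞, ∞, ∞]
  [∞, ∞, 0, 5, -6, 2, -9]
  [∞, ∞, 15, 0, 9, 17, 6]
  [∞, ∞, 9, 14, 0, 11, 0]
  [∞, ∞, 10, 15, 4, 0, 0]
  [9, 16, 22, 21, 16, 7, 0]
D(5):
  [0, 7, 13, 12, 7, -2, 4]
  [∞, 0, ∞, ∞, ∞, ∞, ∞]
  [∞, ∞, 0, 5, -6, 2, -9]
  [∞, ∞, 15, 0, 9, 17, 6]
  [∞, ∞, 9, 14, 0, 11, 0]
  [∞, ∞, 10, 15, 4, 0, 0]
  [9, 16, 22, 21, 16, 7, 0]
D(6):
  [0, 7, 8, 12, 2, -2, -2]
  [∞, 0, ∞, ∞, ∞, ∞, ∞]
  [∞, ∞, 0, 5, -6, 2, -9]
  [∞, ∞, 15, 0, 9, 17, 6]
  [∞, ∞, 9, 14, 0, 11, 0]
  [∞, ∞, 10, 15, 4, 0, 0]
  [9, 16, 17, 21, 11, 7, 0]
D(7):
  [0, 7, 8, 12, 2, -2, -2]
  [∞, 0, ∞, ∞, ∞, ∞, ∞]
  [0, 7, 0, 5, -6, -2, -9]
  [15, 22, 15, 0, 9, 13, 6]
  [9, 16, 9, 14, 0, 7, 0]
  [9, 16, 10, 15, 4, 0, 0]
  [9, 16, 17, 21, 11, 7, 0]
Answer: T* = [[0, 7, 8, 12, 2, -2, -2], [∞, 0, ∞, ∞, ∞, ∞, ∞], [0, 7, 0, 5, -6, -2, -9], [15, 22, 15, 0, 9, 13, 6], [9, 16, 9, 14, 0, 7, 0], [9, 16, 10, 15, 4, 0, 0], [9, 16, 17, 21, 11, 7, 0]]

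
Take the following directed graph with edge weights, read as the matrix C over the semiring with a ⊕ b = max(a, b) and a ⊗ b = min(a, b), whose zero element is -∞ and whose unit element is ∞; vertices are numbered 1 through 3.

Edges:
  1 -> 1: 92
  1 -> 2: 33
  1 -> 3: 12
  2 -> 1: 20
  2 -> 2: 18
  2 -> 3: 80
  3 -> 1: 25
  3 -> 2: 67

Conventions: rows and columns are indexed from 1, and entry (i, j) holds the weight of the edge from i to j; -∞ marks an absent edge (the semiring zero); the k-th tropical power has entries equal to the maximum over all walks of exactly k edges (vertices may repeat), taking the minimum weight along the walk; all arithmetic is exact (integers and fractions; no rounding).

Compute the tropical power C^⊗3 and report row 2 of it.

C^⊗2:
  [92, 33, 33]
  [25, 67, 18]
  [25, 25, 67]
C^⊗3:
  [92, 33, 33]
  [25, 25, 67]
  [25, 67, 25]
Answer: row 2 of C^⊗3 = [25, 25, 67]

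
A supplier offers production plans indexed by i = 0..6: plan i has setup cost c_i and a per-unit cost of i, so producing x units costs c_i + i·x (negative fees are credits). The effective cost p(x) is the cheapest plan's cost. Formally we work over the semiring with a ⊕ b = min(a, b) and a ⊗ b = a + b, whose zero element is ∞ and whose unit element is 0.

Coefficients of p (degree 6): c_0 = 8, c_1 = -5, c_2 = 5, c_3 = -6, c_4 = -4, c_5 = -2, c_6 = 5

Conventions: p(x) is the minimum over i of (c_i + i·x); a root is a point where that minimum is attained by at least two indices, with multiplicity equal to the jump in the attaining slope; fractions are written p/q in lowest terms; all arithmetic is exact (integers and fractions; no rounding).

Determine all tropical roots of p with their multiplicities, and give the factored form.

hull edge (i=0, c=8) to (i=1, c=-5): slope -13, span 1
hull edge (i=1, c=-5) to (i=3, c=-6): slope -1/2, span 2
hull edge (i=3, c=-6) to (i=5, c=-2): slope 2, span 2
hull edge (i=5, c=-2) to (i=6, c=5): slope 7, span 1
Factored form: p(x) = 5 ⊗ (x ⊕ (-7)) ⊗ (x ⊕ (-2)) ⊗ (x ⊕ (-2)) ⊗ (x ⊕ 1/2) ⊗ (x ⊕ 1/2) ⊗ (x ⊕ 13)
Answer: roots = -7 (mult 1), -2 (mult 2), 1/2 (mult 2), 13 (mult 1)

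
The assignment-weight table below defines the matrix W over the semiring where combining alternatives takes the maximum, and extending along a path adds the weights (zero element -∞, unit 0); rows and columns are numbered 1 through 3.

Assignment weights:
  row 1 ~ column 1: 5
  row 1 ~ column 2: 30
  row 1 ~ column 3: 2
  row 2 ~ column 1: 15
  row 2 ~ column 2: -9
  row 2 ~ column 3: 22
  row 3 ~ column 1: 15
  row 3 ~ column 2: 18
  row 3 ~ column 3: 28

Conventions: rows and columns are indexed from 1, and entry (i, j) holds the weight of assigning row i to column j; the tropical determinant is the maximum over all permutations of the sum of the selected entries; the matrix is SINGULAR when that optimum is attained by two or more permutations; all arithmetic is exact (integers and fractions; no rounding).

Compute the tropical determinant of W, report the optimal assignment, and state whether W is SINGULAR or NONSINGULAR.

σ = (1, 2, 3): 5 + (-9) + 28 = 24
σ = (1, 3, 2): 5 + 22 + 18 = 45
σ = (2, 1, 3): 30 + 15 + 28 = 73
σ = (2, 3, 1): 30 + 22 + 15 = 67
σ = (3, 1, 2): 2 + 15 + 18 = 35
σ = (3, 2, 1): 2 + (-9) + 15 = 8
Optimal value attained by: σ = (2, 1, 3).
Answer: det⊕(W) = 73; verdict: NONSINGULAR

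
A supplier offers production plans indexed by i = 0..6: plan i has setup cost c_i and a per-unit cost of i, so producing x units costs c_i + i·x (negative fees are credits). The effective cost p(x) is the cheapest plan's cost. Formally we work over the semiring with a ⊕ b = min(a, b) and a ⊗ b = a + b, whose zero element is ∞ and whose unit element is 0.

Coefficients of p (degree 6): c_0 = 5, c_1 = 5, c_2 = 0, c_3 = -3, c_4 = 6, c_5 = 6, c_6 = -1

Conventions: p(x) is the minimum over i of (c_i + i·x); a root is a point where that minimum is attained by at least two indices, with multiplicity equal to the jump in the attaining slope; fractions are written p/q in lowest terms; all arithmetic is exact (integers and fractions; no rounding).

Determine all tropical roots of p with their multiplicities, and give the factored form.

hull edge (i=0, c=5) to (i=3, c=-3): slope -8/3, span 3
hull edge (i=3, c=-3) to (i=6, c=-1): slope 2/3, span 3
Factored form: p(x) = -1 ⊗ (x ⊕ (-2/3)) ⊗ (x ⊕ (-2/3)) ⊗ (x ⊕ (-2/3)) ⊗ (x ⊕ 8/3) ⊗ (x ⊕ 8/3) ⊗ (x ⊕ 8/3)
Answer: roots = -2/3 (mult 3), 8/3 (mult 3)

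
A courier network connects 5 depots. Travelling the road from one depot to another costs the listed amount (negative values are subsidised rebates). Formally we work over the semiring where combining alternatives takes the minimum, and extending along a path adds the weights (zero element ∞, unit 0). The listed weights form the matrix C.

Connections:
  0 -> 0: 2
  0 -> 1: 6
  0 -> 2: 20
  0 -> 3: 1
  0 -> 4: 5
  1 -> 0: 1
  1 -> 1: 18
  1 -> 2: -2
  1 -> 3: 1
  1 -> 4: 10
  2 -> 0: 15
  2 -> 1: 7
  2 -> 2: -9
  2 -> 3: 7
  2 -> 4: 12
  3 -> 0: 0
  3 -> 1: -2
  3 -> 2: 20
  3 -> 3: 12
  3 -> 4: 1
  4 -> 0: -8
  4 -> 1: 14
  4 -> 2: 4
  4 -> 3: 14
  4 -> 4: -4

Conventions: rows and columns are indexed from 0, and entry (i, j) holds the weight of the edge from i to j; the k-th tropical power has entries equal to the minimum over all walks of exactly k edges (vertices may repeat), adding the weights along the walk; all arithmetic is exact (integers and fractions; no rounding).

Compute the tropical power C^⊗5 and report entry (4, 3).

C^⊗2:
  [-3, -1, 4, 3, 1]
  [1, -1, -11, 2, 2]
  [4, -2, -18, -2, 3]
  [-7, 6, -4, -1, -3]
  [-12, -2, -5, -7, -8]
C^⊗3:
  [-7, 1, -5, -2, -3]
  [-6, -4, -20, -4, -2]
  [-5, -11, -27, -11, -6]
  [-11, -3, -13, -6, -7]
  [-16, -9, -14, -11, -12]
C^⊗4:
  [-11, -4, -14, -6, -7]
  [-10, -13, -29, -13, -8]
  [-14, -20, -36, -20, -15]
  [-15, -8, -22, -10, -11]
  [-20, -13, -23, -15, -16]
C^⊗5:
  [-15, -8, -23, -10, -11]
  [-16, -22, -38, -22, -17]
  [-23, -29, -45, -29, -24]
  [-19, -15, -31, -15, -15]
  [-24, -17, -32, -19, -20]
Key observation: the optimum is the walk 4->4->4->4->0->3, with weight (-4) + (-4) + (-4) + (-8) + 1 = -19.
Optimal value attained by: walk 4->4->4->4->0->3.
Answer: (C^⊗5)[4][3] = -19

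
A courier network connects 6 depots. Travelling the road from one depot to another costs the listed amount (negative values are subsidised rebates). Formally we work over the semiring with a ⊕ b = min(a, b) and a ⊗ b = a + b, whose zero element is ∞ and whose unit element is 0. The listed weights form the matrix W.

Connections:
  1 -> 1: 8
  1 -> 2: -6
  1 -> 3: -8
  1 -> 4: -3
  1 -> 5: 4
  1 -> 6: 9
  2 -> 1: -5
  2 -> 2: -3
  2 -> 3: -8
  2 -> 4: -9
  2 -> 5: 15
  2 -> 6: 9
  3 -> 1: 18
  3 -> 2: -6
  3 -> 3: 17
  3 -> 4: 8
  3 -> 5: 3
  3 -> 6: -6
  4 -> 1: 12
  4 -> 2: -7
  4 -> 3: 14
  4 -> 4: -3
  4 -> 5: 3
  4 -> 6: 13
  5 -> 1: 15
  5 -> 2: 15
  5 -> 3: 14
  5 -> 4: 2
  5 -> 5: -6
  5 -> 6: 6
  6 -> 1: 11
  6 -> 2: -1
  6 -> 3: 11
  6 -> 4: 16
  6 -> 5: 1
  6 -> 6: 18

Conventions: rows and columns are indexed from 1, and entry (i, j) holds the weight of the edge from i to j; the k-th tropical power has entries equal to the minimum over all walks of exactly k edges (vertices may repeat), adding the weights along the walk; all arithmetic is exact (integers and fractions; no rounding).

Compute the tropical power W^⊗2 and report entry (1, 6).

W^⊗2:
  [-11, -14, -14, -15, -5, -14]
  [-8, -16, -13, -12, -6, -14]
  [-11, -9, -14, -15, -5, 3]
  [-12, -10, -15, -16, -3, 2]
  [9, -5, 7, -4, -12, 0]
  [-6, -4, -9, -10, -5, 5]
Key observation: the optimum is the walk 1->3->6, with weight (-8) + (-6) = -14.
Optimal value attained by: walk 1->3->6.
Answer: (W^⊗2)[1][6] = -14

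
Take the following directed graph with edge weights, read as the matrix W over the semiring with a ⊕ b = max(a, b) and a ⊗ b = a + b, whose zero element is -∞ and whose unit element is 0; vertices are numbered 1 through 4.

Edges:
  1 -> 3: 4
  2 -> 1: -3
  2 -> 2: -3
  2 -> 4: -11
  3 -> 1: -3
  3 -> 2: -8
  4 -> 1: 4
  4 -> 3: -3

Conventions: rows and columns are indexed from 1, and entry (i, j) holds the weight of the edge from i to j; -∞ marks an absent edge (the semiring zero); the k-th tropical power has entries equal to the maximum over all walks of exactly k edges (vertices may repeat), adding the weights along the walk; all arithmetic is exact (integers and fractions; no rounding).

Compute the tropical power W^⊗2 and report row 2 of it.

W^⊗2:
  [1, -4, -∞, -∞]
  [-6, -6, 1, -14]
  [-11, -11, 1, -19]
  [-6, -11, 8, -∞]
Answer: row 2 of W^⊗2 = [-6, -6, 1, -14]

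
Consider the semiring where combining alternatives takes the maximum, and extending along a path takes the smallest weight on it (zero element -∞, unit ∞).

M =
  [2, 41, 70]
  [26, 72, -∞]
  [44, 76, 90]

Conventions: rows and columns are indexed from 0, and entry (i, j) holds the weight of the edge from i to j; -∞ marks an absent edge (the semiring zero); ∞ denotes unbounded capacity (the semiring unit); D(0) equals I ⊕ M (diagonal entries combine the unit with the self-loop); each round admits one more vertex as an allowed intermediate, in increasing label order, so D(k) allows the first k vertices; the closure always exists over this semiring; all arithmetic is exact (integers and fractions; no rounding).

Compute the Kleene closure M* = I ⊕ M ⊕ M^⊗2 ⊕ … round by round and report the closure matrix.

D(0):
  [∞, 41, 70]
  [26, ∞, -∞]
  [44, 76, ∞]
D(1):
  [∞, 41, 70]
  [26, ∞, 26]
  [44, 76, ∞]
D(2):
  [∞, 41, 70]
  [26, ∞, 26]
  [44, 76, ∞]
D(3):
  [∞, 70, 70]
  [26, ∞, 26]
  [44, 76, ∞]
Answer: M* = [[∞, 70, 70], [26, ∞, 26], [44, 76, ∞]]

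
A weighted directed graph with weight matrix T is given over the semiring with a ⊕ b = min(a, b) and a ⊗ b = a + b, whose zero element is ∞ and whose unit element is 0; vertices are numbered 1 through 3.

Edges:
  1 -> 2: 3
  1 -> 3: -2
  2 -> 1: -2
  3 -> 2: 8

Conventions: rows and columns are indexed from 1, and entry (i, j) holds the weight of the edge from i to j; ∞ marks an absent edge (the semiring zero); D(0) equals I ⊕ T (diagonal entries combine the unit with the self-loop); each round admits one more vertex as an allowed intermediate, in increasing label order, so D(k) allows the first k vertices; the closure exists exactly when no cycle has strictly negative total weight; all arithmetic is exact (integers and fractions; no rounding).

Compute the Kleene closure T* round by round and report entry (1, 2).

D(0):
  [0, 3, -2]
  [-2, 0, ∞]
  [∞, 8, 0]
D(1):
  [0, 3, -2]
  [-2, 0, -4]
  [∞, 8, 0]
D(2):
  [0, 3, -2]
  [-2, 0, -4]
  [6, 8, 0]
D(3):
  [0, 3, -2]
  [-2, 0, -4]
  [6, 8, 0]
Answer: T*[1][2] = 3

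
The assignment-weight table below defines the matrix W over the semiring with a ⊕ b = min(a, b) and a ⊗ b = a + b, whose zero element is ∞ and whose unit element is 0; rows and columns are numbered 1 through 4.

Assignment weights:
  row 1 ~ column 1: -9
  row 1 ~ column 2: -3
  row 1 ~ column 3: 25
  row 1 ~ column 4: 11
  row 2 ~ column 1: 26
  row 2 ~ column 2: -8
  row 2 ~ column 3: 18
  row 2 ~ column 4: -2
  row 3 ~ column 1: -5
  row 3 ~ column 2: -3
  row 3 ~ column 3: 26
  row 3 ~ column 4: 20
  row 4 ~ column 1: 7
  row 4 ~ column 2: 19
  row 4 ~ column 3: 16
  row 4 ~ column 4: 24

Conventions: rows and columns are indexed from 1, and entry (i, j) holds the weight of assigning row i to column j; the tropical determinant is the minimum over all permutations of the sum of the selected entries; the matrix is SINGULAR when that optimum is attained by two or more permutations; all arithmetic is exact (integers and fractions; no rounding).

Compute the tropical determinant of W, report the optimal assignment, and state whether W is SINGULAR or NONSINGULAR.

σ = (1, 2, 3, 4): (-9) + (-8) + 26 + 24 = 33
σ = (1, 2, 4, 3): (-9) + (-8) + 20 + 16 = 19
σ = (1, 3, 2, 4): (-9) + 18 + (-3) + 24 = 30
σ = (1, 3, 4, 2): (-9) + 18 + 20 + 19 = 48
σ = (1, 4, 2, 3): (-9) + (-2) + (-3) + 16 = 2
σ = (1, 4, 3, 2): (-9) + (-2) + 26 + 19 = 34
σ = (2, 1, 3, 4): (-3) + 26 + 26 + 24 = 73
σ = (2, 1, 4, 3): (-3) + 26 + 20 + 16 = 59
σ = (2, 3, 1, 4): (-3) + 18 + (-5) + 24 = 34
σ = (2, 3, 4, 1): (-3) + 18 + 20 + 7 = 42
σ = (2, 4, 1, 3): (-3) + (-2) + (-5) + 16 = 6
σ = (2, 4, 3, 1): (-3) + (-2) + 26 + 7 = 28
σ = (3, 1, 2, 4): 25 + 26 + (-3) + 24 = 72
σ = (3, 1, 4, 2): 25 + 26 + 20 + 19 = 90
σ = (3, 2, 1, 4): 25 + (-8) + (-5) + 24 = 36
σ = (3, 2, 4, 1): 25 + (-8) + 20 + 7 = 44
σ = (3, 4, 1, 2): 25 + (-2) + (-5) + 19 = 37
σ = (3, 4, 2, 1): 25 + (-2) + (-3) + 7 = 27
σ = (4, 1, 2, 3): 11 + 26 + (-3) + 16 = 50
σ = (4, 1, 3, 2): 11 + 26 + 26 + 19 = 82
σ = (4, 2, 1, 3): 11 + (-8) + (-5) + 16 = 14
σ = (4, 2, 3, 1): 11 + (-8) + 26 + 7 = 36
σ = (4, 3, 1, 2): 11 + 18 + (-5) + 19 = 43
σ = (4, 3, 2, 1): 11 + 18 + (-3) + 7 = 33
Optimal value attained by: σ = (1, 4, 2, 3).
Answer: det⊕(W) = 2; verdict: NONSINGULAR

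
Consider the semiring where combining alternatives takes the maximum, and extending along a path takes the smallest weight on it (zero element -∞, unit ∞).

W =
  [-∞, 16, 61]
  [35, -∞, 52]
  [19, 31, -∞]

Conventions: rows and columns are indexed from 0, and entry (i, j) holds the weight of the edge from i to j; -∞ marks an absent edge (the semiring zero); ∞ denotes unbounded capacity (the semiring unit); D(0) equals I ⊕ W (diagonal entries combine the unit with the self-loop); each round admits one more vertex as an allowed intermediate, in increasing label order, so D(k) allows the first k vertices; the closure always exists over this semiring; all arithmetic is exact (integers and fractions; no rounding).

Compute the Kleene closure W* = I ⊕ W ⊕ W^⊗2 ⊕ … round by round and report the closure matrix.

D(0):
  [∞, 16, 61]
  [35, ∞, 52]
  [19, 31, ∞]
D(1):
  [∞, 16, 61]
  [35, ∞, 52]
  [19, 31, ∞]
D(2):
  [∞, 16, 61]
  [35, ∞, 52]
  [31, 31, ∞]
D(3):
  [∞, 31, 61]
  [35, ∞, 52]
  [31, 31, ∞]
Answer: W* = [[∞, 31, 61], [35, ∞, 52], [31, 31, ∞]]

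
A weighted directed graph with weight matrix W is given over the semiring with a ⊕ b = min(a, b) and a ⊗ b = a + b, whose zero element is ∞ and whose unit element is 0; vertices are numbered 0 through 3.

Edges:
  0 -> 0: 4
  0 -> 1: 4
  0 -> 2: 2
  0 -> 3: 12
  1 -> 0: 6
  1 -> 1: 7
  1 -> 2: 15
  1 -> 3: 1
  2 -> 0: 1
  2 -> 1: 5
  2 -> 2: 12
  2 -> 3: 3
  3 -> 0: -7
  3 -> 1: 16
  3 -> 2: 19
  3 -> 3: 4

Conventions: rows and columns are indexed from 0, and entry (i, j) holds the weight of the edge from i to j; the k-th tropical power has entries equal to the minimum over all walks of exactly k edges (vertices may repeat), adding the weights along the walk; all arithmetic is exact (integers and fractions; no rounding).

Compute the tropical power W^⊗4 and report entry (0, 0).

W^⊗2:
  [3, 7, 6, 5]
  [-6, 10, 8, 5]
  [-4, 5, 3, 6]
  [-3, -3, -5, 5]
W^⊗3:
  [-2, 7, 5, 8]
  [-2, -2, -4, 6]
  [-1, 0, -2, 6]
  [-4, 0, -1, -2]
W^⊗4:
  [1, 2, 0, 8]
  [-3, 1, 0, -1]
  [-1, 3, 1, 1]
  [-9, 0, -2, 1]
Key observation: the optimum is the walk 0->2->1->3->0, with weight 2 + 5 + 1 + (-7) = 1.
Optimal value attained by: walk 0->2->1->3->0.
Answer: (W^⊗4)[0][0] = 1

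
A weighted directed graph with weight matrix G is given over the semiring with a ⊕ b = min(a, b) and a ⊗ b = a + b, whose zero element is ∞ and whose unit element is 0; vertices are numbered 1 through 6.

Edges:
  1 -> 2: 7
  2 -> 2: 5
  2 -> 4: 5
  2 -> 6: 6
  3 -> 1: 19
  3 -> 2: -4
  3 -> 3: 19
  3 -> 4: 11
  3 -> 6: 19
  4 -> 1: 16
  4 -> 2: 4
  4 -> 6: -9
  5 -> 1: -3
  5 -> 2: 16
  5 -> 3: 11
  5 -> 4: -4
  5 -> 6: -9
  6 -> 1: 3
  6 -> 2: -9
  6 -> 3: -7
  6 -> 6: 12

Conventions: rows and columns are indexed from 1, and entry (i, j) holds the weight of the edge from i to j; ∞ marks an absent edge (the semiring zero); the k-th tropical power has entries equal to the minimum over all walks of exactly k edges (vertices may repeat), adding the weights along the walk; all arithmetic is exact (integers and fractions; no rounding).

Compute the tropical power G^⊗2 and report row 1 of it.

G^⊗2:
  [∞, 12, ∞, 12, ∞, 13]
  [9, -3, -1, 10, ∞, -4]
  [22, 1, 12, 1, ∞, 2]
  [-6, -18, -16, 9, ∞, 3]
  [-6, -18, -16, 21, ∞, -13]
  [12, -11, 5, -4, ∞, -3]
Answer: row 1 of G^⊗2 = [∞, 12, ∞, 12, ∞, 13]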